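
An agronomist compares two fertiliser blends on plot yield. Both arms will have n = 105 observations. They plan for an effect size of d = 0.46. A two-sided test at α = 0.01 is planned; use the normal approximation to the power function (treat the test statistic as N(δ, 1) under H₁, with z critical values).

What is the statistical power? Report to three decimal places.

Power ≈ 0.776

Noncentrality parameter: λ = d·√(n/2) = 0.46 × √(105/2) = 3.3330
Two-sided α = 0.01 → critical value z_{0.005} = 2.576.
Power = Φ(λ − 2.576) + Φ(−λ − 2.576) = Φ(0.757) + Φ(-5.909) = 0.7755 + 0.0000 = 0.7755.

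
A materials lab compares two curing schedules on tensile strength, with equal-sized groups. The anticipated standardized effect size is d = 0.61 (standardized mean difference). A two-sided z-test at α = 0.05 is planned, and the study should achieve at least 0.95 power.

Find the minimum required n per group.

n = 70 per group

For power 0.95 need Φ(δ − z_{0.025}) = 0.95, so δ = z_{0.025} + z_{0.05} = 1.960 + 1.645 = 3.605.
(For δ > 0 the lower-tail rejection region contributes negligibly to power, so the one-term inversion is standard.)
δ = d·√(n/2) ⇒ n = 2(δ/d)² = 2 × (3.605 / 0.61)² = 69.85.
Rounding up, n = 70 per group.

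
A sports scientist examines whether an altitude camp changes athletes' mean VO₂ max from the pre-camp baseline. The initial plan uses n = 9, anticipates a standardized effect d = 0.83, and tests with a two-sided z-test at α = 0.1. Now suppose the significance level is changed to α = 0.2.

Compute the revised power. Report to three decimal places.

δ = d·√n = 0.83 × √9 = 2.4900 (unchanged). New critical value: z_{0.1} = 1.282.
Revised power = Φ(δ − 1.282) + Φ(−δ − 1.282) = Φ(1.208) + Φ(-3.772) = 0.8866 + 0.0001 = 0.8866.

Power ≈ 0.887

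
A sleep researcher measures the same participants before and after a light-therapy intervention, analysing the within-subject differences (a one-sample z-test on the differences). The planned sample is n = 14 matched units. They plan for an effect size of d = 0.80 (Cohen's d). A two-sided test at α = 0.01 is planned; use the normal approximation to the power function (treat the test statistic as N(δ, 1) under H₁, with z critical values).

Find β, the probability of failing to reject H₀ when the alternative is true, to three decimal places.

β ≈ 0.338

Noncentrality parameter: δ = d·√n = 0.80 × √14 = 2.9933
Two-sided α = 0.01 → critical value z_{0.005} = 2.576.
Power = Φ(δ − 2.576) + Φ(−δ − 2.576) = Φ(0.417) + Φ(-5.569) = 0.6618 + 0.0000 = 0.6618.
Type II error: β = 1 − power = 1 − 0.6618 = 0.3382.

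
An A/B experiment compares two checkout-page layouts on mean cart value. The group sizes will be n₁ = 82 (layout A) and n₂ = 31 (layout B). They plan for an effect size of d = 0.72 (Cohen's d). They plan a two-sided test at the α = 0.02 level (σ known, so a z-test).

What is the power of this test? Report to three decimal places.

Noncentrality parameter: δ = d / √(1/n₁ + 1/n₂) = 0.72 / √(1/82 + 1/31) = 3.4149
Two-sided α = 0.02 → critical value z_{0.01} = 2.326.
Power = Φ(δ − 2.326) + Φ(−δ − 2.326) = Φ(1.089) + Φ(-5.741) = 0.8618 + 0.0000 = 0.8618.

Power ≈ 0.862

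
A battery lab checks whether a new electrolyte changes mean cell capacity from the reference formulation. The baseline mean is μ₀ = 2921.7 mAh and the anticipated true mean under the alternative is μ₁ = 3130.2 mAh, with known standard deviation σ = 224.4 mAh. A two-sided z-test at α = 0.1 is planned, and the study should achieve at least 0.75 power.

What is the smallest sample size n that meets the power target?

n = 7

Standardized effect: d = |μ₁ − μ₀| / σ = |3130.2 − 2921.7| / 224.4 = 0.9291
Set Φ(δ − 1.645) = 0.75; then δ − 1.645 = Φ⁻¹(0.75) = 0.674, giving δ = 2.319.
(The Φ(−δ − z_{α/2}) term is vanishingly small for δ > 0 and is dropped in the standard sample-size formula.)
δ = d·√n ⇒ n = (δ/d)² = (2.319 / 0.9291)² = 6.23.
Round up to the next whole unit.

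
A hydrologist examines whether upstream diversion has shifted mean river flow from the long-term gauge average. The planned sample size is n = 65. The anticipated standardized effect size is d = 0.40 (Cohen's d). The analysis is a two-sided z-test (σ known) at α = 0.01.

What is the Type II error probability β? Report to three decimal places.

Noncentrality parameter: δ = d·√n = 0.40 × √65 = 3.2249
Two-sided α = 0.01 → critical value z_{0.005} = 2.576.
Power = Φ(δ − 2.576) + Φ(−δ − 2.576) = Φ(0.649) + Φ(-5.801) = 0.7419 + 0.0000 = 0.7419.
Type II error: β = 1 − power = 1 − 0.7419 = 0.2581.

β ≈ 0.258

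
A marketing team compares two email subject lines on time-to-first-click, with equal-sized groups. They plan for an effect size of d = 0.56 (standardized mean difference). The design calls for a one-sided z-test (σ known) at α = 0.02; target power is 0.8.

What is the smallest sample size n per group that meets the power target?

n = 54 per group

For power 0.8 need Φ(δ − z_{0.02}) = 0.8, so δ = z_{0.02} + z_{0.20} = 2.054 + 0.842 = 2.895.
δ = d·√(n/2) ⇒ n = 2(δ/d)² = 2 × (2.895 / 0.56)² = 53.46.
Round up to the next whole unit.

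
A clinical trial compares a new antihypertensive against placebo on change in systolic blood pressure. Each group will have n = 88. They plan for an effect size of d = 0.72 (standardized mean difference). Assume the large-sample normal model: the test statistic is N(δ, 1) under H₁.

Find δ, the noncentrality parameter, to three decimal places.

δ ≈ 4.776

The noncentrality parameter scales effect size by the design's sample-size factor: δ = d·√(n/2) = 0.72 × √(88/2) = 4.7759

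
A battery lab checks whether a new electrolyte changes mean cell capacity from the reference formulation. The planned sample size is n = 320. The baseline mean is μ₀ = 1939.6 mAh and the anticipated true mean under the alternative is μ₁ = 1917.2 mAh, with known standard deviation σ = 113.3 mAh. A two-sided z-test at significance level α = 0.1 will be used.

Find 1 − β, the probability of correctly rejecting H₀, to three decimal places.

Power ≈ 0.971

Standardized effect: d = |μ₁ − μ₀| / σ = |1917.2 − 1939.6| / 113.3 = 0.1977
Noncentrality parameter: δ = d·√n = 0.1977 × √320 = 3.5367
Two-sided α = 0.1 → critical value z_{0.05} = 1.645.
Power = Φ(δ − 1.645) + Φ(−δ − 1.645) = Φ(1.892) + Φ(-5.182) = 0.9707 + 0.0000 = 0.9707.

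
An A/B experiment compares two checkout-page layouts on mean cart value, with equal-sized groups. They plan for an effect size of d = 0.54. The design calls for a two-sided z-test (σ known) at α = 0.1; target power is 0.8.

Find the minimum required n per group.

For power 0.8 need Φ(δ − z_{0.05}) = 0.8, so δ = z_{0.05} + z_{0.20} = 1.645 + 0.842 = 2.486.
(For δ > 0 the lower-tail rejection region contributes negligibly to power, so the one-term inversion is standard.)
δ = d·√(n/2) ⇒ n = 2(δ/d)² = 2 × (2.486 / 0.54)² = 42.40.
Rounding up, n = 43 per group.

n = 43 per group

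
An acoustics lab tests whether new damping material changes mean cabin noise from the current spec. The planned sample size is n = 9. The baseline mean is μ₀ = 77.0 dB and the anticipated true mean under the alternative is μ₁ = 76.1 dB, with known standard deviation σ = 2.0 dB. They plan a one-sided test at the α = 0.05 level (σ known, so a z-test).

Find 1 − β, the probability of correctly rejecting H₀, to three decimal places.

Power ≈ 0.384

Standardized effect: d = |μ₁ − μ₀| / σ = |76.1 − 77.0| / 2.0 = 0.4500
Noncentrality parameter: δ = d·√n = 0.4500 × √9 = 1.3500
Critical value for a one-sided test at α = 0.05: z_α = 1.645.
Power = P(Z > 1.645 − δ) = Φ(-0.295) = 0.3841.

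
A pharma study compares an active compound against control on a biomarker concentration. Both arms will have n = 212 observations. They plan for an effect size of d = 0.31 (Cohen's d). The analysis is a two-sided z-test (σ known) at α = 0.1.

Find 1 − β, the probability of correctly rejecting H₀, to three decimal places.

Noncentrality parameter: δ = d·√(n/2) = 0.31 × √(212/2) = 3.1916
Two-sided α = 0.1 → critical value z_{0.05} = 1.645.
Power = Φ(δ − 1.645) + Φ(−δ − 1.645) = Φ(1.547) + Φ(-4.836) = 0.9390 + 0.0000 = 0.9390.

Power ≈ 0.939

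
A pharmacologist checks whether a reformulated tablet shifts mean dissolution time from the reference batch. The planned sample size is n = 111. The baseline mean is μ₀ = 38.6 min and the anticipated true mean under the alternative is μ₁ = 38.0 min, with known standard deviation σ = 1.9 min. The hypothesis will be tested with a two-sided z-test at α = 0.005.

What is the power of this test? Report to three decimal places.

Standardized effect: d = |μ₁ − μ₀| / σ = |38.0 − 38.6| / 1.9 = 0.3158
Noncentrality parameter: δ = d·√n = 0.3158 × √111 = 3.3270
Two-sided α = 0.005 → critical value z_{0.0025} = 2.807.
Power = Φ(δ − 2.807) + Φ(−δ − 2.807) = Φ(0.520) + Φ(-6.134) = 0.6985 + 0.0000 = 0.6985.

Power ≈ 0.698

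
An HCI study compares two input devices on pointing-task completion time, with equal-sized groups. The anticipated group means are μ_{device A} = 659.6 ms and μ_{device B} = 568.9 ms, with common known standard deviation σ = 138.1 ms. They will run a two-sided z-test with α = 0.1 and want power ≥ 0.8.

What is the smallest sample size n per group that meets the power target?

Standardized effect: d = |μ_{device A} − μ_{device B}| / σ = |659.6 − 568.9| / 138.1 = 0.6568
Set Φ(δ − 1.645) = 0.8; then δ − 1.645 = Φ⁻¹(0.8) = 0.842, giving δ = 2.486.
(For δ > 0 the lower-tail rejection region contributes negligibly to power, so the one-term inversion is standard.)
δ = d·√(n/2) ⇒ n = 2(δ/d)² = 2 × (2.486 / 0.6568)² = 28.67.
Round up to the next whole unit.

n = 29 per group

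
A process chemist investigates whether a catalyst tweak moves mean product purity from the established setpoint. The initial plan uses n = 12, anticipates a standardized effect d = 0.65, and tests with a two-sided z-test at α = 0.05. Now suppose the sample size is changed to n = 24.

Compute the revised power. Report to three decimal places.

Power ≈ 0.890

With n = 24: δ = d·√n = 0.65 × √24 = 3.1843. Critical value z_{0.025} = 1.960.
Revised power = Φ(δ − 1.960) + Φ(−δ − 1.960) = Φ(1.224) + Φ(-5.144) = 0.8896 + 0.0000 = 0.8896.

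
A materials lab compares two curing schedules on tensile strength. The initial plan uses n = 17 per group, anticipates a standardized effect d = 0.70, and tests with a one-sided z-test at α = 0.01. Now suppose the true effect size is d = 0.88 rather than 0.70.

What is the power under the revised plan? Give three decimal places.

Power ≈ 0.595

With d = 0.88: δ = d·√(n/2) = 0.88 × √(17/2) = 2.5656. Critical value z_{0.01} = 2.326.
Revised power = P(Z > 2.326 − δ) = Φ(0.239) = 0.5946.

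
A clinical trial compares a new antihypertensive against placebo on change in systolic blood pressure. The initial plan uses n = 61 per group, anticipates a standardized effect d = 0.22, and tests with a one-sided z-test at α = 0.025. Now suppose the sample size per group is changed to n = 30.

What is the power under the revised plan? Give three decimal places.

With n = 30 per group: δ = d·√(n/2) = 0.22 × √(30/2) = 0.8521. Critical value z_{0.025} = 1.960.
Revised power = Φ(δ − 1.960) = Φ(-1.108) = 0.1340.

Power ≈ 0.134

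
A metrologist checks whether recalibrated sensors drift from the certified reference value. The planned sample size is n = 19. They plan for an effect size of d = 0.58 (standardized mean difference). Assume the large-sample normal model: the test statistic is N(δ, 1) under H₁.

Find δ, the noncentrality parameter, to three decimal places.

δ ≈ 2.528

The noncentrality parameter scales effect size by the design's sample-size factor: δ = d·√n = 0.58 × √19 = 2.5282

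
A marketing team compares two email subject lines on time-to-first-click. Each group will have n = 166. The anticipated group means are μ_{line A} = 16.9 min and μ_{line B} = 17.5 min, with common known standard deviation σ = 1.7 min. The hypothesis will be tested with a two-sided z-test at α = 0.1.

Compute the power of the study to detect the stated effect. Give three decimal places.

Power ≈ 0.942

Standardized effect: d = |μ_{line A} − μ_{line B}| / σ = |16.9 − 17.5| / 1.7 = 0.3529
Noncentrality parameter: δ = d·√(n/2) = 0.3529 × √(166/2) = 3.2154
Critical value for a two-sided test at α = 0.1: z_{α/2} = 1.645.
Power = Φ(δ − 1.645) + Φ(−δ − 1.645) = Φ(1.571) + Φ(-4.860) = 0.9419 + 0.0000 = 0.9419.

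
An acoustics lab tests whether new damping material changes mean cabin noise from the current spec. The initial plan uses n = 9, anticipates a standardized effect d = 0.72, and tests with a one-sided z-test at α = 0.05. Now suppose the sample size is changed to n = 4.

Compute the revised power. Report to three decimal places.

Power ≈ 0.419

With n = 4: δ = d·√n = 0.72 × √4 = 1.4400. Critical value z_{0.05} = 1.645.
Revised power = P(Z > 1.645 − δ) = Φ(-0.205) = 0.4188.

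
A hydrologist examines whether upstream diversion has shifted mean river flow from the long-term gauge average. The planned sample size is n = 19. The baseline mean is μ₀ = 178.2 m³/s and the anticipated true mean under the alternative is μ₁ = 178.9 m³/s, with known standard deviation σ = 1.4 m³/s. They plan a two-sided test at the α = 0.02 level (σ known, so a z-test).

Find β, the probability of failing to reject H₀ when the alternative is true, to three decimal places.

β ≈ 0.558

Standardized effect: d = |μ₁ − μ₀| / σ = |178.9 − 178.2| / 1.4 = 0.5000
Noncentrality parameter: δ = d·√n = 0.5000 × √19 = 2.1794
Two-sided α = 0.02 → critical value z_{0.01} = 2.326.
Power = Φ(δ − 2.326) + Φ(−δ − 2.326) = Φ(-0.147) + Φ(-4.506) = 0.4416 + 0.0000 = 0.4416.
Type II error: β = 1 − power = 1 − 0.4416 = 0.5584.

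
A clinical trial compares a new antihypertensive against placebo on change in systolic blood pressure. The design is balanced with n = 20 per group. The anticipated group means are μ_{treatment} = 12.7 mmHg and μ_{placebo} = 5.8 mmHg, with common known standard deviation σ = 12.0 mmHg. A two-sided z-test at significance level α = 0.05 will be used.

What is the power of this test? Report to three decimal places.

Standardized effect: d = |μ_{treatment} − μ_{placebo}| / σ = |12.7 − 5.8| / 12.0 = 0.5750
Noncentrality parameter: δ = d·√(n/2) = 0.5750 × √(20/2) = 1.8183
Two-sided α = 0.05 → critical value z_{0.025} = 1.960.
Power = Φ(δ − 1.960) + Φ(−δ − 1.960) = Φ(-0.142) + Φ(-3.778) = 0.4437 + 0.0001 = 0.4438.

Power ≈ 0.444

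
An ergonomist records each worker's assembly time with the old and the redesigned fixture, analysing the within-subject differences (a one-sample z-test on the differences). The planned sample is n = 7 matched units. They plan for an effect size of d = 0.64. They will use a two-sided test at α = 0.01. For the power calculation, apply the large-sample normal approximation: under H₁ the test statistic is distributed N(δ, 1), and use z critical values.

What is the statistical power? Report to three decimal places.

Power ≈ 0.189

Noncentrality parameter: δ = d·√n = 0.64 × √7 = 1.6933
Two-sided α = 0.01 → critical value z_{0.005} = 2.576.
Power = Φ(δ − 2.576) + Φ(−δ − 2.576) = Φ(-0.883) + Φ(-4.269) = 0.1887 + 0.0000 = 0.1887.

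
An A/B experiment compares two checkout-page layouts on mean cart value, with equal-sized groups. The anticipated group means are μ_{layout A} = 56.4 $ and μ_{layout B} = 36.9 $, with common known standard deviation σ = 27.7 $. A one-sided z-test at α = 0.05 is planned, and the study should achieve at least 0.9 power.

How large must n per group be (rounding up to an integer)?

Standardized effect: d = |μ_{layout A} − μ_{layout B}| / σ = |56.4 − 36.9| / 27.7 = 0.7040
For power 0.9 need Φ(δ − z_{0.05}) = 0.9, so δ = z_{0.05} + z_{0.10} = 1.645 + 1.282 = 2.926.
δ = d·√(n/2) ⇒ n = 2(δ/d)² = 2 × (2.926 / 0.7040)² = 34.56.
Round up to the next whole unit.

n = 35 per group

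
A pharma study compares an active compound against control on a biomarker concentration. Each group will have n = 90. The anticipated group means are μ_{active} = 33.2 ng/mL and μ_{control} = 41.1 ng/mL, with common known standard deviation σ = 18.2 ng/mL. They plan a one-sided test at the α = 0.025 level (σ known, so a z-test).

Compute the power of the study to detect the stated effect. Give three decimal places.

Power ≈ 0.829

Standardized effect: d = |μ_{active} − μ_{control}| / σ = |33.2 − 41.1| / 18.2 = 0.4341
Noncentrality parameter: δ = d·√(n/2) = 0.4341 × √(90/2) = 2.9118
One-sided α = 0.025 → critical value z_{0.025} = 1.960.
Power = Φ(δ − 1.960) = Φ(0.952) = 0.8294.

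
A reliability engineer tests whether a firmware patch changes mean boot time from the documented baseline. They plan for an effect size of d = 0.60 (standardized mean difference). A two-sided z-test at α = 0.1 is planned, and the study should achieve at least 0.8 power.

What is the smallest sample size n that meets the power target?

n = 18

For power 0.8 need Φ(δ − z_{0.05}) = 0.8, so δ = z_{0.05} + z_{0.20} = 1.645 + 0.842 = 2.486.
(The Φ(−δ − z_{α/2}) term is vanishingly small for δ > 0 and is dropped in the standard sample-size formula.)
δ = d·√n ⇒ n = (δ/d)² = (2.486 / 0.60)² = 17.17.
Rounding up, n = 18.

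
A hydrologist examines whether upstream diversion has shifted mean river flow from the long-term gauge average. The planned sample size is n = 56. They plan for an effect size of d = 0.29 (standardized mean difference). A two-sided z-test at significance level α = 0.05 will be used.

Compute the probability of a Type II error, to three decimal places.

β ≈ 0.417

Noncentrality parameter: δ = d·√n = 0.29 × √56 = 2.1702
Critical value for a two-sided test at α = 0.05: z_{α/2} = 1.960.
Power = Φ(δ − 1.960) + Φ(−δ − 1.960) = Φ(0.210) + Φ(-4.130) = 0.5832 + 0.0000 = 0.5833.
Type II error: β = 1 − power = 1 − 0.5833 = 0.4167.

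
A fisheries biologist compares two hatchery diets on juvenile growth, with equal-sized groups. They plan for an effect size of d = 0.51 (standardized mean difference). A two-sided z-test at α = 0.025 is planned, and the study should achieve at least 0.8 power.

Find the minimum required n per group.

For power 0.8 need Φ(δ − z_{0.0125}) = 0.8, so δ = z_{0.0125} + z_{0.20} = 2.241 + 0.842 = 3.083.
(For δ > 0 the lower-tail rejection region contributes negligibly to power, so the one-term inversion is standard.)
δ = d·√(n/2) ⇒ n = 2(δ/d)² = 2 × (3.083 / 0.51)² = 73.09.
Round up to the next whole unit.

n = 74 per group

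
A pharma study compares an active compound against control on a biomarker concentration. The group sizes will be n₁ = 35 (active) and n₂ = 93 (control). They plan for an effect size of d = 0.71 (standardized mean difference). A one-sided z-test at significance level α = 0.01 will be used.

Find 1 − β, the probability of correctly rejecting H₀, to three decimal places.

Noncentrality parameter: δ = d / √(1/n₁ + 1/n₂) = 0.71 / √(1/35 + 1/93) = 3.5804
One-sided α = 0.01 → critical value z_{0.01} = 2.326.
Power = Φ(δ − 2.326) = Φ(1.254) = 0.8951.

Power ≈ 0.895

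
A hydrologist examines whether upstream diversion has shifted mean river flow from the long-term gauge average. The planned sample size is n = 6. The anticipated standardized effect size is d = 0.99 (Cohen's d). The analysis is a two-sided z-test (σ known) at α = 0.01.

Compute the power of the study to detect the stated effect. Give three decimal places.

Noncentrality parameter: δ = d·√n = 0.99 × √6 = 2.4250
Two-sided α = 0.01 → critical value z_{0.005} = 2.576.
Power = Φ(δ − 2.576) + Φ(−δ − 2.576) = Φ(-0.151) + Φ(-5.001) = 0.4401 + 0.0000 = 0.4401.

Power ≈ 0.440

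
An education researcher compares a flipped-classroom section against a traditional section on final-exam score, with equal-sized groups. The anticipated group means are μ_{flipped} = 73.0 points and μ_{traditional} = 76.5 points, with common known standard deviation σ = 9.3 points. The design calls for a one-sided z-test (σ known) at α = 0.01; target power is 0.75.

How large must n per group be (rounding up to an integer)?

n = 128 per group

Standardized effect: d = |μ_{flipped} − μ_{traditional}| / σ = |73.0 − 76.5| / 9.3 = 0.3763
Set Φ(δ − 2.326) = 0.75; then δ − 2.326 = Φ⁻¹(0.75) = 0.674, giving δ = 3.001.
δ = d·√(n/2) ⇒ n = 2(δ/d)² = 2 × (3.001 / 0.3763)² = 127.16.
Round up to the next whole unit.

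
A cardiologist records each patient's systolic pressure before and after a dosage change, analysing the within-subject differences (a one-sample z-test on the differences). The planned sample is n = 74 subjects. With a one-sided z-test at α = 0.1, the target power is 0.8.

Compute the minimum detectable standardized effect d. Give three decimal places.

d ≈ 0.247

Need Φ(δ − 1.282) = 0.8, so δ = 1.282 + 0.842 = 2.123.
δ = d·√n ⇒ d = δ/√n = 2.123/√74 = 0.2468.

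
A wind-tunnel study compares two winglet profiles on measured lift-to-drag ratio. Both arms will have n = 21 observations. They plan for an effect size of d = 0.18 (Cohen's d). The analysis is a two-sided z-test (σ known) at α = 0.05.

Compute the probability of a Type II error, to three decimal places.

Noncentrality parameter: δ = d·√(n/2) = 0.18 × √(21/2) = 0.5833
Critical value for a two-sided test at α = 0.05: z_{α/2} = 1.960.
Power = Φ(δ − 1.960) + Φ(−δ − 1.960) = Φ(-1.377) + Φ(-2.543) = 0.0843 + 0.0055 = 0.0898.
Type II error: β = 1 − power = 1 − 0.0898 = 0.9102.

β ≈ 0.910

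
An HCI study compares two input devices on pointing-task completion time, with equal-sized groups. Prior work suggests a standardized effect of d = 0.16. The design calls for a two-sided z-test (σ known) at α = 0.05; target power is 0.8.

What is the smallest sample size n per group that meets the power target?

n = 614 per group

Set Φ(δ − 1.960) = 0.8; then δ − 1.960 = Φ⁻¹(0.8) = 0.842, giving δ = 2.802.
(Ignoring the negligible lower-tail rejection probability gives the usual closed-form inversion.)
δ = d·√(n/2) ⇒ n = 2(δ/d)² = 2 × (2.802 / 0.16)² = 613.19.
Round up to the next whole unit.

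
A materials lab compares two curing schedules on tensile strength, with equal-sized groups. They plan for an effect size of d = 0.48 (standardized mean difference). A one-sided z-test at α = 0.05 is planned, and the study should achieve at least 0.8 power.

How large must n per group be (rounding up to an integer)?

Set Φ(δ − 1.645) = 0.8; then δ − 1.645 = Φ⁻¹(0.8) = 0.842, giving δ = 2.486.
δ = d·√(n/2) ⇒ n = 2(δ/d)² = 2 × (2.486 / 0.48)² = 53.67.
Rounding up, n = 54 per group.

n = 54 per group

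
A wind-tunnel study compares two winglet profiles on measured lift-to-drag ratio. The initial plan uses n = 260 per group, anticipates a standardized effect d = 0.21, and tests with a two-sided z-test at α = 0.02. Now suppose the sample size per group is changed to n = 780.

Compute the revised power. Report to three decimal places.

With n = 780 per group: δ = d·√(n/2) = 0.21 × √(780/2) = 4.1472. Critical value z_{0.01} = 2.326.
Revised power = Φ(δ − 2.326) + Φ(−δ − 2.326) = Φ(1.821) + Φ(-6.474) = 0.9657 + 0.0000 = 0.9657.

Power ≈ 0.966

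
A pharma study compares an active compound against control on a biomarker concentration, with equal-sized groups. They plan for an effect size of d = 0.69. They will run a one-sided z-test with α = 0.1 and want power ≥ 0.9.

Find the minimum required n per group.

Set Φ(δ − 1.282) = 0.9; then δ − 1.282 = Φ⁻¹(0.9) = 1.282, giving δ = 2.563.
δ = d·√(n/2) ⇒ n = 2(δ/d)² = 2 × (2.563 / 0.69)² = 27.60.
Round up to the next whole unit.

n = 28 per group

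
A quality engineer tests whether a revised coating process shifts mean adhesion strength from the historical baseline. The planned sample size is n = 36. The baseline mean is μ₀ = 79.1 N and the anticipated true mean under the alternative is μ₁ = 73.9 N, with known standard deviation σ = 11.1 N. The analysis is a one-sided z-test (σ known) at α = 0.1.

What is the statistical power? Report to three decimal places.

Standardized effect: d = |μ₁ − μ₀| / σ = |73.9 − 79.1| / 11.1 = 0.4685
Noncentrality parameter: δ = d·√n = 0.4685 × √36 = 2.8108
Critical value for a one-sided test at α = 0.1: z_α = 1.282.
Power = Φ(δ − 1.282) = Φ(1.529) = 0.9369.

Power ≈ 0.937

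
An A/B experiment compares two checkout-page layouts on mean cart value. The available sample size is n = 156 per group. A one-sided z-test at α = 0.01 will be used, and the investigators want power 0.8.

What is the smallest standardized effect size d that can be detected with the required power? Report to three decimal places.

Need Φ(δ − 2.326) = 0.8, so δ = 2.326 + 0.842 = 3.168.
δ = d·√(n/2) ⇒ d = δ/√(n/2) = 3.168/√(156/2) = 0.3587.

d ≈ 0.359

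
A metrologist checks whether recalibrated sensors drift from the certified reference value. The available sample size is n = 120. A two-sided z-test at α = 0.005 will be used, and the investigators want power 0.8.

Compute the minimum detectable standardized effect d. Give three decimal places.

Required noncentrality: δ = z_{0.0025} + z_{0.20} = 2.807 + 0.842 = 3.649.
(Lower-tail contribution to power is negligible for δ > 0.)
δ = d·√n ⇒ d = δ/√n = 3.649/√120 = 0.3331.

d ≈ 0.333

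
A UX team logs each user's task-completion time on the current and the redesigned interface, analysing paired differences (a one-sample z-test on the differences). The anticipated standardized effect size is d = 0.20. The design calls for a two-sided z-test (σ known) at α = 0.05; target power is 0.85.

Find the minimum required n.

Set Φ(δ − 1.960) = 0.85; then δ − 1.960 = Φ⁻¹(0.85) = 1.036, giving δ = 2.996.
(Ignoring the negligible lower-tail rejection probability gives the usual closed-form inversion.)
δ = d·√n ⇒ n = (δ/d)² = (2.996 / 0.20)² = 224.46.
Round up to the next whole unit.

n = 225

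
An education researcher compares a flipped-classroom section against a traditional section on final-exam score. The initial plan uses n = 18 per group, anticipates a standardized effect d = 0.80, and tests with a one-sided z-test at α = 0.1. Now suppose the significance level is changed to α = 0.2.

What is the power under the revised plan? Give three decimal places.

δ = d·√(n/2) = 0.80 × √(18/2) = 2.4000 (unchanged). New critical value: z_{0.2} = 0.842.
Revised power = Φ(δ − 0.842) = Φ(1.558) = 0.9404.

Power ≈ 0.940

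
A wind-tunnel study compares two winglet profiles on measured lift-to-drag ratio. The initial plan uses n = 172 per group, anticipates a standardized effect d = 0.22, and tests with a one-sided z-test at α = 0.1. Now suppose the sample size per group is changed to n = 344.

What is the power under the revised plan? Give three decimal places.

With n = 344 per group: δ = d·√(n/2) = 0.22 × √(344/2) = 2.8853. Critical value z_{0.1} = 1.282.
Revised power = P(Z > 1.282 − δ) = Φ(1.604) = 0.9456.

Power ≈ 0.946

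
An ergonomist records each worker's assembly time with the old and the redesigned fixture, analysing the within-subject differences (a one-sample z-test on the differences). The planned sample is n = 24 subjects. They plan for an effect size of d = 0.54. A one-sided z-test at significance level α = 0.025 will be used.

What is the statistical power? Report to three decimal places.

Power ≈ 0.753

Noncentrality parameter: δ = d·√n = 0.54 × √24 = 2.6454
Critical value for a one-sided test at α = 0.025: z_α = 1.960.
Power = Φ(δ − 1.960) = Φ(0.685) = 0.7535.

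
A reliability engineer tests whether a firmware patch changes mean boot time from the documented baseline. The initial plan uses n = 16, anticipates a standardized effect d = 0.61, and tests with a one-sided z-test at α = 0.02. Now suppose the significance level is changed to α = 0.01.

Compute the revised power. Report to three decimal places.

δ = d·√n = 0.61 × √16 = 2.4400 (unchanged). New critical value: z_{0.01} = 2.326.
Revised power = P(Z > 2.326 − δ) = Φ(0.114) = 0.5452.

Power ≈ 0.545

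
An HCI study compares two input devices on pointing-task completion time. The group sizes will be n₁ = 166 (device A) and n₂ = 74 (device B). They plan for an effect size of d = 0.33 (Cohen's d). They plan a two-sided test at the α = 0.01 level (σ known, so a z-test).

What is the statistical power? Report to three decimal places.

Noncentrality parameter: δ = d / √(1/n₁ + 1/n₂) = 0.33 / √(1/166 + 1/74) = 2.3609
Critical value for a two-sided test at α = 0.01: z_{α/2} = 2.576.
Power = Φ(δ − 2.576) + Φ(−δ − 2.576) = Φ(-0.215) + Φ(-4.937) = 0.4149 + 0.0000 = 0.4149.

Power ≈ 0.415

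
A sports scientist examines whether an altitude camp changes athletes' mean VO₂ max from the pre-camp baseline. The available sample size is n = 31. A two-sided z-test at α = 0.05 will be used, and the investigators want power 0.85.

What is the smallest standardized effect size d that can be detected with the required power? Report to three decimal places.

Required noncentrality: δ = z_{0.025} + z_{0.15} = 1.960 + 1.036 = 2.996.
(The second rejection-region term Φ(−δ − z_{α/2}) is negligible and dropped.)
δ = d·√n ⇒ d = δ/√n = 2.996/√31 = 0.5382.

d ≈ 0.538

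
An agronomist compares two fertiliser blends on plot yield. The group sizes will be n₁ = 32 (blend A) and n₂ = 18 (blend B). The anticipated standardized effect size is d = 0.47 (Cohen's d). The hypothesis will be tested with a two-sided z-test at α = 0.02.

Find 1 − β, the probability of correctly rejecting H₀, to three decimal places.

Power ≈ 0.232

Noncentrality parameter: δ = d / √(1/n₁ + 1/n₂) = 0.47 / √(1/32 + 1/18) = 1.5952
Critical value for a two-sided test at α = 0.02: z_{α/2} = 2.326.
Power = Φ(δ − 2.326) + Φ(−δ − 2.326) = Φ(-0.731) + Φ(-3.922) = 0.2324 + 0.0000 = 0.2324.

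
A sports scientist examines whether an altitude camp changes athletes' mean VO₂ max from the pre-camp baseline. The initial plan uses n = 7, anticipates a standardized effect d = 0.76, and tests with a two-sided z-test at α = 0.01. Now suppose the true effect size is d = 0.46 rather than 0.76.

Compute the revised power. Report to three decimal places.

Power ≈ 0.087

With d = 0.46: δ = d·√n = 0.46 × √7 = 1.2170. Critical value z_{0.005} = 2.576.
Revised power = Φ(δ − 2.576) + Φ(−δ − 2.576) = Φ(-1.359) + Φ(-3.793) = 0.0871 + 0.0001 = 0.0872.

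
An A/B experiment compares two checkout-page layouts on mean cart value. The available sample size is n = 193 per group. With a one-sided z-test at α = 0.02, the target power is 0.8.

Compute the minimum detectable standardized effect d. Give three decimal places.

Need Φ(δ − 2.054) = 0.8, so δ = 2.054 + 0.842 = 2.895.
δ = d·√(n/2) ⇒ d = δ/√(n/2) = 2.895/√(193/2) = 0.2947.

d ≈ 0.295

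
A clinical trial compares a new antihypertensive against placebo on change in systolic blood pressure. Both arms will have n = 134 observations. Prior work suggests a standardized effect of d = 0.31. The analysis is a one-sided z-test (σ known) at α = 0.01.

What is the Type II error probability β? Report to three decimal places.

Noncentrality parameter: δ = d·√(n/2) = 0.31 × √(134/2) = 2.5375
Critical value for a one-sided test at α = 0.01: z_α = 2.326.
Power = Φ(δ − 2.326) = Φ(0.211) = 0.5836.
Type II error: β = 1 − power = 1 − 0.5836 = 0.4164.

β ≈ 0.416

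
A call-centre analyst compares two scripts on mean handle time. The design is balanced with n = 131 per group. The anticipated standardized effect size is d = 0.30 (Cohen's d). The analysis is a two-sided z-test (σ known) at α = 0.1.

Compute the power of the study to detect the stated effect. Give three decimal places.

Noncentrality parameter: δ = d·√(n/2) = 0.30 × √(131/2) = 2.4280
Two-sided α = 0.1 → critical value z_{0.05} = 1.645.
Power = Φ(δ − 1.645) + Φ(−δ − 1.645) = Φ(0.783) + Φ(-4.073) = 0.7832 + 0.0000 = 0.7832.

Power ≈ 0.783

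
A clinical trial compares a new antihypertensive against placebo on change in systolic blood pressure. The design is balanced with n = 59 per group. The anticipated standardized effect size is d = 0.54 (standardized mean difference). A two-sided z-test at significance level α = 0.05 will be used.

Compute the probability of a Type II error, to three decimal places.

β ≈ 0.165

Noncentrality parameter: δ = d·√(n/2) = 0.54 × √(59/2) = 2.9330
Critical value for a two-sided test at α = 0.05: z_{α/2} = 1.960.
Power = Φ(δ − 1.960) + Φ(−δ − 1.960) = Φ(0.973) + Φ(-4.893) = 0.8347 + 0.0000 = 0.8347.
Type II error: β = 1 − power = 1 − 0.8347 = 0.1653.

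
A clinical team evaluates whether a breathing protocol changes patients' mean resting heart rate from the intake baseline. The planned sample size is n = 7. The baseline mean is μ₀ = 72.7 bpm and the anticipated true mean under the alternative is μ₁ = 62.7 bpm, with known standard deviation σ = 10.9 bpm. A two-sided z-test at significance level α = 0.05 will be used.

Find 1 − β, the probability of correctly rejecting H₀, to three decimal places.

Standardized effect: d = |μ₁ − μ₀| / σ = |62.7 − 72.7| / 10.9 = 0.9174
Noncentrality parameter: δ = d·√n = 0.9174 × √7 = 2.4273
Two-sided α = 0.05 → critical value z_{0.025} = 1.960.
Power = Φ(δ − 1.960) + Φ(−δ − 1.960) = Φ(0.467) + Φ(-4.387) = 0.6799 + 0.0000 = 0.6799.

Power ≈ 0.680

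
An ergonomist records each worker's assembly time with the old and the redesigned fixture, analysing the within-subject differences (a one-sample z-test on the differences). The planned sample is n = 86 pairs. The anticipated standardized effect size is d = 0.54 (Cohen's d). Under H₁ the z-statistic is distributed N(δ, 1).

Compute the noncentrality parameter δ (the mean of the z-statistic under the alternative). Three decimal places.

δ ≈ 5.008

δ = d·√n = 0.54 × √86 = 5.0078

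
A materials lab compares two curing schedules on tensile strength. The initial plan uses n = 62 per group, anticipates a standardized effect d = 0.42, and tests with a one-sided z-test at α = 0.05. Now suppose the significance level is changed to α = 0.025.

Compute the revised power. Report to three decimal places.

δ = d·√(n/2) = 0.42 × √(62/2) = 2.3385 (unchanged). New critical value: z_{0.025} = 1.960.
Revised power = Φ(δ − 1.960) = Φ(0.378) = 0.6475.

Power ≈ 0.647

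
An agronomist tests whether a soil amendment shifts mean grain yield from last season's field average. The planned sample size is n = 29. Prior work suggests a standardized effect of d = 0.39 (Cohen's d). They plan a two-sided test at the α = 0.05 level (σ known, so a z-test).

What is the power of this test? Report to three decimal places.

Power ≈ 0.556

Noncentrality parameter: δ = d·√n = 0.39 × √29 = 2.1002
Two-sided α = 0.05 → critical value z_{0.025} = 1.960.
Power = Φ(δ − 1.960) + Φ(−δ − 1.960) = Φ(0.140) + Φ(-4.060) = 0.5558 + 0.0000 = 0.5558.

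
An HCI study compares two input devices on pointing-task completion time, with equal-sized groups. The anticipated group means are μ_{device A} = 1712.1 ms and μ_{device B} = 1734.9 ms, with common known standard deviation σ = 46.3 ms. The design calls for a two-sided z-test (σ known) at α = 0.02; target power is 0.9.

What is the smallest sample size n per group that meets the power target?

n = 108 per group

Standardized effect: d = |μ_{device A} − μ_{device B}| / σ = |1712.1 − 1734.9| / 46.3 = 0.4924
For power 0.9 need Φ(δ − z_{0.01}) = 0.9, so δ = z_{0.01} + z_{0.10} = 2.326 + 1.282 = 3.608.
(The Φ(−δ − z_{α/2}) term is vanishingly small for δ > 0 and is dropped in the standard sample-size formula.)
δ = d·√(n/2) ⇒ n = 2(δ/d)² = 2 × (3.608 / 0.4924)² = 107.36.
Rounding up, n = 108 per group.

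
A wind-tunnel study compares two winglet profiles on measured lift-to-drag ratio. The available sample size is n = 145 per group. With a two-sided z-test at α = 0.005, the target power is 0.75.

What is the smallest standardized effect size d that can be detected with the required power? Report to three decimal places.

Required noncentrality: δ = z_{0.0025} + z_{0.25} = 2.807 + 0.674 = 3.482.
(Lower-tail contribution to power is negligible for δ > 0.)
δ = d·√(n/2) ⇒ d = δ/√(n/2) = 3.482/√(145/2) = 0.4089.

d ≈ 0.409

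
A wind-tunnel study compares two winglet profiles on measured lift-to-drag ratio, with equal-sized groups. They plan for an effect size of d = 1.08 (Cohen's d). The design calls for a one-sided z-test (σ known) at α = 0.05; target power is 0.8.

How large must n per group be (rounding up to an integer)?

Set Φ(δ − 1.645) = 0.8; then δ − 1.645 = Φ⁻¹(0.8) = 0.842, giving δ = 2.486.
δ = d·√(n/2) ⇒ n = 2(δ/d)² = 2 × (2.486 / 1.08)² = 10.60.
Rounding up, n = 11 per group.

n = 11 per group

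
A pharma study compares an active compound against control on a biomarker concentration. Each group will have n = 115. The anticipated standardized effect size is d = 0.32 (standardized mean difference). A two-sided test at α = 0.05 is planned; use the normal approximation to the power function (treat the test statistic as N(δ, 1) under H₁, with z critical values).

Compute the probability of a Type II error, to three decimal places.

Noncentrality parameter: δ = d·√(n/2) = 0.32 × √(115/2) = 2.4265
Two-sided α = 0.05 → critical value z_{0.025} = 1.960.
Power = Φ(δ − 1.960) + Φ(−δ − 1.960) = Φ(0.467) + Φ(-4.386) = 0.6796 + 0.0000 = 0.6796.
Type II error: β = 1 − power = 1 − 0.6796 = 0.3204.

β ≈ 0.320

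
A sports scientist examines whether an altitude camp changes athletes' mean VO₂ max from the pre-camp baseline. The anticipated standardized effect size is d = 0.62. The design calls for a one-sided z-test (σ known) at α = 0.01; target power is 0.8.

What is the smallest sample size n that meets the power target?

For power 0.8 need Φ(δ − z_{0.01}) = 0.8, so δ = z_{0.01} + z_{0.20} = 2.326 + 0.842 = 3.168.
δ = d·√n ⇒ n = (δ/d)² = (3.168 / 0.62)² = 26.11.
Round up to the next whole unit.

n = 27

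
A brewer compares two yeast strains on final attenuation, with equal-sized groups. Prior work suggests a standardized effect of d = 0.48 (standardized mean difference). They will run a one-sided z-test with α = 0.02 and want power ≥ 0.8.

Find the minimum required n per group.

Set Φ(δ − 2.054) = 0.8; then δ − 2.054 = Φ⁻¹(0.8) = 0.842, giving δ = 2.895.
δ = d·√(n/2) ⇒ n = 2(δ/d)² = 2 × (2.895 / 0.48)² = 72.77.
Round up to the next whole unit.

n = 73 per group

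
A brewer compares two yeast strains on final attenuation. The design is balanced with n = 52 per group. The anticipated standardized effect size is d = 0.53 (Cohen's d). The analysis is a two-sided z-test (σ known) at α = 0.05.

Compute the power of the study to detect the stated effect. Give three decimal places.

Power ≈ 0.771

Noncentrality parameter: δ = d·√(n/2) = 0.53 × √(52/2) = 2.7025
Critical value for a two-sided test at α = 0.05: z_{α/2} = 1.960.
Power = Φ(δ − 1.960) + Φ(−δ − 1.960) = Φ(0.743) + Φ(-4.662) = 0.7711 + 0.0000 = 0.7711.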